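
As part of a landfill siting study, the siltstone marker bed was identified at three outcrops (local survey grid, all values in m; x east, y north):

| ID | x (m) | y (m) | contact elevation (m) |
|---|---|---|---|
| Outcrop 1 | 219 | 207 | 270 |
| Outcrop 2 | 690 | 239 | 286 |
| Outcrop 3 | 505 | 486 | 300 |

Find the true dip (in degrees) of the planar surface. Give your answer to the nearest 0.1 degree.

4.8°

Let the plane be z = a·x + b·y + c.
Outcrop 2−Outcrop 1: 471a + 32b = 16;  Outcrop 3−Outcrop 1: 286a + 279b = 30.
Solving gives a = 0.02866, b = 0.07815.
Gradient magnitude |∇z| = √(a² + b²) = √(0.00082 + 0.00611) = 0.08324.
True dip = arctan(0.08324) = 4.8°, dipping toward SSW (azimuth ≈ 200°).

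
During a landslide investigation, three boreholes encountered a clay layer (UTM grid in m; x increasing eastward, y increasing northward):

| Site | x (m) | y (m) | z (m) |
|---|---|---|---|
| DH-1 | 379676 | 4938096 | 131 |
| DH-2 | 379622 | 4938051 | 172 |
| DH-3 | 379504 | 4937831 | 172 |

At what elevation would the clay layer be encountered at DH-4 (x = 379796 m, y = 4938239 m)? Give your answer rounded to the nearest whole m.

Two edge vectors: DH-1→DH-2 = (-54, -45, 41), DH-1→DH-3 = (-172, -265, 41).
Normal n = (DH-1→DH-2) × (DH-1→DH-3) = (9020, -4838, 6570).
So ∂z/∂x = −n_x/n_z = −1.37290715 and ∂z/∂y = −n_y/n_z = 0.73637747.
Intercept c from DH-1: 131 + 521259.90 − 3636302.66 = −3114911.76.
At (379796, 4938239): z = −521424.6 + 3636408.0 − 3114911.76 = 71.6 m.

72 m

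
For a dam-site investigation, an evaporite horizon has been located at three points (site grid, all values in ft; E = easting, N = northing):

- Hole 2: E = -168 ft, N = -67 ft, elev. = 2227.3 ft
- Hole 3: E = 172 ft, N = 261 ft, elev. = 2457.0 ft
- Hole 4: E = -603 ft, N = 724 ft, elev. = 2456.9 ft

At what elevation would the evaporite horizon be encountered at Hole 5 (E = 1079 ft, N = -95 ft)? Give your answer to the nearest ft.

Two edge vectors: Hole 2→Hole 3 = (340, 328, 229.7), Hole 2→Hole 4 = (-435, 791, 229.6).
Normal n = (Hole 2→Hole 3) × (Hole 2→Hole 4) = (-106383.9, -177983.5, 411620).
So ∂z/∂E = −n_x/n_z = 0.25845 and ∂z/∂N = −n_y/n_z = 0.43240.
Intercept c from Hole 2: 2227.3 + 43.42 + 28.97 = 2299.69.
At (1079, -95): z = 278.9 − 41.1 + 2299.69 = 2537.5 ft.

2537 ft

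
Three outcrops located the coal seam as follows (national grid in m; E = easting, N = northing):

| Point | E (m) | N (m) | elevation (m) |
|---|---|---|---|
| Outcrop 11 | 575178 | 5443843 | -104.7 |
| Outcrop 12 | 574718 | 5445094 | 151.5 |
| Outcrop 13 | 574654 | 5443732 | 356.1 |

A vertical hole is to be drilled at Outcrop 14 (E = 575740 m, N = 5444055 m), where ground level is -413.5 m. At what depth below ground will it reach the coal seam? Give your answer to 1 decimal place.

Two edge vectors: Outcrop 11→Outcrop 12 = (-460, 1251, 256.2), Outcrop 11→Outcrop 13 = (-524, -111, 460.8).
Normal n = (Outcrop 11→Outcrop 12) × (Outcrop 11→Outcrop 13) = (604899, 77719.2, 706584).
So ∂z/∂E = −n_x/n_z = −0.856089297 and ∂z/∂N = −n_y/n_z = −0.109992867.
Intercept c from Outcrop 11: -104.7 + 492403.73 + 598783.90 = 1091082.93.
At (575740, 5444055): z_contact = −492884.85 − 598807.22 + 1091082.93 = -609.14 m.
Depth below ground = -413.5 − (-609.14) = 195.6 m.

195.6 m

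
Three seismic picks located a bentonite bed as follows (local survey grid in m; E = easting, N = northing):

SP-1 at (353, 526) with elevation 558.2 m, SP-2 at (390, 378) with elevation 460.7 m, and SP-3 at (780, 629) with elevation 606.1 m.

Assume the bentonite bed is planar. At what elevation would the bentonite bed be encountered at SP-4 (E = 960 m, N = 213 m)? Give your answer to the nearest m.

329 m

Two edge vectors: SP-1→SP-2 = (37, -148, -97.5), SP-1→SP-3 = (427, 103, 47.9).
Normal n = (SP-1→SP-2) × (SP-1→SP-3) = (2953.3, -43404.8, 67007).
So ∂z/∂E = −n_x/n_z = −0.04407 and ∂z/∂N = −n_y/n_z = 0.64777.
Intercept c from SP-1: 558.2 + 15.56 − 340.72 = 233.03.
At (960, 213): z = −42.3 + 138.0 + 233.03 = 328.7 m.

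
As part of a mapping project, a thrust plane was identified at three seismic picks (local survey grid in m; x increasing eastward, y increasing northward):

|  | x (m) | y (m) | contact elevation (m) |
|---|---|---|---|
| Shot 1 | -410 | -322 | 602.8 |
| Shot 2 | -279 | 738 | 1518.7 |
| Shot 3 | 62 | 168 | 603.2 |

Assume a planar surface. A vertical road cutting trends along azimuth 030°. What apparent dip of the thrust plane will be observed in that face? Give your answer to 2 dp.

Two edge vectors: Shot 1→Shot 2 = (131, 1060, 915.9), Shot 1→Shot 3 = (472, 490, 0.4).
Normal n = (Shot 1→Shot 2) × (Shot 1→Shot 3) = (-448367, 432252.4, -436130).
So ∂z/∂x = −n_x/n_z = −1.02806 and ∂z/∂y = −n_y/n_z = 0.99111.
Unit vector along 030° is (sin 30°, cos 30°) = (0.5000, 0.8660).
Slope in that direction = a·(0.5000) + b·(0.8660) = 0.34430.
Apparent dip = arctan|0.34430| = 19.00° (true dip is 55.0°, so apparent ≤ true as expected).

19.00°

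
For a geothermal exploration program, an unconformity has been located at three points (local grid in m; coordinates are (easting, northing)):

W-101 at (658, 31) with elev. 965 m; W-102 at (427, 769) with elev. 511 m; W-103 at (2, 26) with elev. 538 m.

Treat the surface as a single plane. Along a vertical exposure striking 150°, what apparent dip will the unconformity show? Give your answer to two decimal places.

34.31°

Let the plane be z = a·E + b·N + c.
W-102−W-101: −231a + 738b = −454;  W-103−W-101: −656a − 5b = −427.
Solving gives a = 0.65404, b = −0.41046.
Unit vector along 150° is (sin 150°, cos 150°) = (0.5000, -0.8660).
Slope in that direction = a·(0.5000) + b·(-0.8660) = 0.68249.
Apparent dip = arctan|0.68249| = 34.31° (true dip is 37.7°, so apparent ≤ true as expected).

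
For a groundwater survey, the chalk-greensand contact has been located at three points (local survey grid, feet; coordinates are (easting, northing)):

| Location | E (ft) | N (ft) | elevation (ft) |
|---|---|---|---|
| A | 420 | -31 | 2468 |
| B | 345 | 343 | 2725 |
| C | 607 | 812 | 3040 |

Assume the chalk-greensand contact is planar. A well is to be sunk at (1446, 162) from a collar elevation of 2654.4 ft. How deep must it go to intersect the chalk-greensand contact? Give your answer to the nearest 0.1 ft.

Two edge vectors: A→B = (-75, 374, 257), A→C = (187, 843, 572).
Normal n = (A→B) × (A→C) = (-2723, 90959, -133163).
So ∂z/∂E = −n_x/n_z = −0.020449 and ∂z/∂N = −n_y/n_z = 0.683065.
Intercept c from A: 2468 + 8.59 + 21.18 = 2497.76.
At (1446, 162): z_contact = −29.57 + 110.66 + 2497.76 = 2578.85 ft.
Depth below ground = 2654.4 − 2578.85 = 75.5 ft.

75.5 ft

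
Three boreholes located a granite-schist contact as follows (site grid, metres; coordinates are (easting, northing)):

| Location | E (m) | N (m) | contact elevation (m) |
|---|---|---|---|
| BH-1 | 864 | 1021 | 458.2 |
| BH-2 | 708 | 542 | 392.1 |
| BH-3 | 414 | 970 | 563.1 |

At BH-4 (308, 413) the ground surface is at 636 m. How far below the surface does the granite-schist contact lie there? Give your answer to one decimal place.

Two edge vectors: BH-1→BH-2 = (-156, -479, -66.1), BH-1→BH-3 = (-450, -51, 104.9).
Normal n = (BH-1→BH-2) × (BH-1→BH-3) = (-53618.2, 46109.4, -207594).
So ∂z/∂E = −n_x/n_z = −0.258284 and ∂z/∂N = −n_y/n_z = 0.222113.
Intercept c from BH-1: 458.2 + 223.16 − 226.78 = 454.58.
At (308, 413): z_contact = −79.55 + 91.73 + 454.58 = 466.76 m.
Depth below ground = 636 − 466.76 = 169.2 m.

169.2 m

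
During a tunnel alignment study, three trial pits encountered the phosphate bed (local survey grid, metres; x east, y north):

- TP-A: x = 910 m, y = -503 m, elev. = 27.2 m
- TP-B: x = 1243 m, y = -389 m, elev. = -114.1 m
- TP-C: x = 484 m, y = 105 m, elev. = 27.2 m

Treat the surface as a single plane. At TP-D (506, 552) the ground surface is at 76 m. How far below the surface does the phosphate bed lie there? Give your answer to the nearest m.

164 m

Two edge vectors: TP-A→TP-B = (333, 114, -141.3), TP-A→TP-C = (-426, 608, 0).
Normal n = (TP-A→TP-B) × (TP-A→TP-C) = (85910.4, 60193.8, 251028).
So ∂z/∂x = −n_x/n_z = −0.34223 and ∂z/∂y = −n_y/n_z = −0.23979.
Intercept c from TP-A: 27.2 + 311.43 − 120.61 = 218.02.
At (506, 552): z_contact = −173.2 − 132.4 + 218.02 = -87.5 m.
Depth below ground = 76 − (-87.5) = 164 m.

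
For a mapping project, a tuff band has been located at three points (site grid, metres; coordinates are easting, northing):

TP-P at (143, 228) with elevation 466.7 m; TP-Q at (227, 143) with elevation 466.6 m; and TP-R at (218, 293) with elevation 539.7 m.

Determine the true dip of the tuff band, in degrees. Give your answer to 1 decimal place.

36.4°

Two edge vectors: TP-P→TP-Q = (84, -85, -0.1), TP-P→TP-R = (75, 65, 73).
Normal n = (TP-P→TP-Q) × (TP-P→TP-R) = (-6198.5, -6139.5, 11835).
So ∂z/∂easting = −n_x/n_z = 0.52374 and ∂z/∂northing = −n_y/n_z = 0.51876.
Gradient magnitude |∇z| = √(a² + b²) = √(0.27431 + 0.26911) = 0.73717.
True dip = arctan(0.73717) = 36.4°, dipping toward SW (azimuth ≈ 225°).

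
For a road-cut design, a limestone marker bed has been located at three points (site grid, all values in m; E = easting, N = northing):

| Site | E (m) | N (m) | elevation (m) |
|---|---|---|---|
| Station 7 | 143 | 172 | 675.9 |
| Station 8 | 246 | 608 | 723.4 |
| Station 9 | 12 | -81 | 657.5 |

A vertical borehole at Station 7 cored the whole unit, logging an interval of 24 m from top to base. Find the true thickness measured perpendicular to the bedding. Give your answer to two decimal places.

Let the plane be z = a·E + b·N + c.
Station 8−Station 7: 103a + 436b = 47.5;  Station 9−Station 7: −131a − 253b = −18.4.
Solving gives a = −0.12864, b = 0.13933.
|∇z| = √(a²+b²) = 0.18964, so dip δ = arctan(0.18964) = 10.74°.
True thickness = vertical thickness × cos δ = 24 × cos 10.74° = 23.58 m.

23.58 m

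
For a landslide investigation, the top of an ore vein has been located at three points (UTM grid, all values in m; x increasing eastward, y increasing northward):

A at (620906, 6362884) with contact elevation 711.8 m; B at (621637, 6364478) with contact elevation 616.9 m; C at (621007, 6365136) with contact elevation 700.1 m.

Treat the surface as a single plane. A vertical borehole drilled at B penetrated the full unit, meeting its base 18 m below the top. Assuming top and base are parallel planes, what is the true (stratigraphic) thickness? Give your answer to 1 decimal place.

Let the plane be z = a·x + b·y + c.
B−A: 731a + 1594b = −94.9;  C−A: 101a + 2252b = −11.7.
Solving gives a = −0.13134, b = 0.00069.
|∇z| = √(a²+b²) = 0.13134, so dip δ = arctan(0.13134) = 7.48°.
True thickness = vertical thickness × cos δ = 18 × cos 7.48° = 17.8 m.

17.8 m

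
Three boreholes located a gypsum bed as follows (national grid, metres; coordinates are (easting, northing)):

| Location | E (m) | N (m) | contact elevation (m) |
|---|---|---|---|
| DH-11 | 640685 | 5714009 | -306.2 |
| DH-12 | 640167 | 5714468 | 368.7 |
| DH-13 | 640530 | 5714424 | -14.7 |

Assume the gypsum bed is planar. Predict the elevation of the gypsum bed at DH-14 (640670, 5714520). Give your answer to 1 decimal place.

Two edge vectors: DH-11→DH-12 = (-518, 459, 674.9), DH-11→DH-13 = (-155, 415, 291.5).
Normal n = (DH-11→DH-12) × (DH-11→DH-13) = (-146285, 46387.5, -143825).
So ∂z/∂E = −n_x/n_z = −1.017104120 and ∂z/∂N = −n_y/n_z = 0.322527377.
Intercept c from DH-11: -306.2 + 651643.35 − 1842924.34 = −1191587.18.
At (640670, 5714520): z = −651628.1 + 1843089.1 − 1191587.18 = -126.1 m.

-126.1 m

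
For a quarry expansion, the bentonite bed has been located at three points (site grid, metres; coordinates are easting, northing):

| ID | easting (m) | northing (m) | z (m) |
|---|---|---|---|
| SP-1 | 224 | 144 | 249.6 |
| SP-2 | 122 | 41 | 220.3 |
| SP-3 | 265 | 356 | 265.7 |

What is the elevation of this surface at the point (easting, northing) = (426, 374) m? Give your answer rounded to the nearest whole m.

Two edge vectors: SP-1→SP-2 = (-102, -103, -29.3), SP-1→SP-3 = (41, 212, 16.1).
Normal n = (SP-1→SP-2) × (SP-1→SP-3) = (4553.3, 440.9, -17401).
So ∂z/∂easting = −n_x/n_z = 0.26167 and ∂z/∂northing = −n_y/n_z = 0.02534.
Intercept c from SP-1: 249.6 − 58.61 − 3.65 = 187.34.
At (426, 374): z = 111.5 + 9.5 + 187.34 = 308.3 m.

308 m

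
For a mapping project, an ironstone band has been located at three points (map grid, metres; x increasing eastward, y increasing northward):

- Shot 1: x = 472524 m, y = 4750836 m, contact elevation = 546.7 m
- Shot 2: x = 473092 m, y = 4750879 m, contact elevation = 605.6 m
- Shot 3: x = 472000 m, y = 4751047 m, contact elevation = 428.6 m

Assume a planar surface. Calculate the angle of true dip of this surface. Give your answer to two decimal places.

15.78°

Let the plane be z = a·x + b·y + c.
Shot 2−Shot 1: 568a + 43b = 58.9;  Shot 3−Shot 1: −524a + 211b = −118.1.
Solving gives a = 0.12295, b = −0.25437.
Gradient magnitude |∇z| = √(a² + b²) = √(0.01512 + 0.06470) = 0.28253.
True dip = arctan(0.28253) = 15.78°, dipping toward NNW (azimuth ≈ 334°).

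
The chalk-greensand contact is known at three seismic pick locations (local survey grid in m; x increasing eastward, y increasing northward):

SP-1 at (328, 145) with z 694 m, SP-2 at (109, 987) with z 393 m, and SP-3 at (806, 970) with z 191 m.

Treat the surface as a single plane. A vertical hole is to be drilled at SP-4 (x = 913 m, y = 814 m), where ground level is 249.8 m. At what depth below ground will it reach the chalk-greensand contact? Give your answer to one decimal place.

23.0 m

Two edge vectors: SP-1→SP-2 = (-219, 842, -301), SP-1→SP-3 = (478, 825, -503).
Normal n = (SP-1→SP-2) × (SP-1→SP-3) = (-175201, -254035, -583151).
So ∂z/∂x = −n_x/n_z = −0.30044 and ∂z/∂y = −n_y/n_z = −0.43562.
Intercept c from SP-1: 694 + 98.54 + 63.17 = 855.71.
At (913, 814): z_contact = −274.30 − 354.60 + 855.71 = 226.81 m.
Depth below ground = 249.8 − 226.81 = 23.0 m.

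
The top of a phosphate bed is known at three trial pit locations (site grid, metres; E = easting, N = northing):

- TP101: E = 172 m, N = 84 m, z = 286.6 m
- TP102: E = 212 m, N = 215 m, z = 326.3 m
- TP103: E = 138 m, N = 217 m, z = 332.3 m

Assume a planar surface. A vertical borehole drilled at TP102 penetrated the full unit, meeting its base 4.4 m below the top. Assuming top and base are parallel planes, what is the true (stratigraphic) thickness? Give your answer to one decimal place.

Let the plane be z = a·E + b·N + c.
TP102−TP101: 40a + 131b = 39.7;  TP103−TP101: −34a + 133b = 45.7.
Solving gives a = −0.07229, b = 0.32513.
|∇z| = √(a²+b²) = 0.33307, so dip δ = arctan(0.33307) = 18.42°.
True thickness = vertical thickness × cos δ = 4.4 × cos 18.42° = 4.2 m.

4.2 m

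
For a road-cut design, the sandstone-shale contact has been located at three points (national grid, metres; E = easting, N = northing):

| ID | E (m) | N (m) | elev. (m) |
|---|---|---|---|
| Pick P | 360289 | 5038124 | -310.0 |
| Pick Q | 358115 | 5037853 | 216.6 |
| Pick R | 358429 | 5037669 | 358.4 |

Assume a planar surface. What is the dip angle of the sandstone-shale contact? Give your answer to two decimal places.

44.53°

Two edge vectors: Pick P→Pick Q = (-2174, -271, 526.6), Pick P→Pick R = (-1860, -455, 668.4).
Normal n = (Pick P→Pick Q) × (Pick P→Pick R) = (58466.6, 473625.6, 485110).
So ∂z/∂E = −n_x/n_z = −0.12052 and ∂z/∂N = −n_y/n_z = −0.97633.
Gradient magnitude |∇z| = √(a² + b²) = √(0.01453 + 0.95321) = 0.98374.
True dip = arctan(0.98374) = 44.53°, dipping toward N (azimuth ≈ 007°).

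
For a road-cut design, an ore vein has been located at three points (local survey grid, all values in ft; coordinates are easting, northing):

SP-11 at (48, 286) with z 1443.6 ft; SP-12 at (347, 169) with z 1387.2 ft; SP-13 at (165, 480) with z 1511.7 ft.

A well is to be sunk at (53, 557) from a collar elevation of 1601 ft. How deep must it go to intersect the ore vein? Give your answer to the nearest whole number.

56 ft

Two edge vectors: SP-11→SP-12 = (299, -117, -56.4), SP-11→SP-13 = (117, 194, 68.1).
Normal n = (SP-11→SP-12) × (SP-11→SP-13) = (2973.9, -26960.7, 71695).
So ∂z/∂easting = −n_x/n_z = −0.04148 and ∂z/∂northing = −n_y/n_z = 0.37605.
Intercept c from SP-11: 1443.6 + 1.99 − 107.55 = 1338.04.
At (53, 557): z_contact = −2.2 + 209.5 + 1338.04 = 1545.3 ft.
Depth below ground = 1601 − 1545.3 = 56 ft.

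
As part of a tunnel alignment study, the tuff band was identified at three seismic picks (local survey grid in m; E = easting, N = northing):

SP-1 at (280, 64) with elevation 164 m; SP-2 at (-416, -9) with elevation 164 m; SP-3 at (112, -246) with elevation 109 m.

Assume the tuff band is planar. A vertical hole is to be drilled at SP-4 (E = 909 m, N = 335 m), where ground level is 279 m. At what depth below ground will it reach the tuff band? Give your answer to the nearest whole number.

Let the plane be z = a·E + b·N + c.
SP-2−SP-1: −696a − 73b = 0;  SP-3−SP-1: −168a − 310b = −55.
Solving gives a = −0.01973, b = 0.18811.
Then c = 164 − a·280 − b·64 = 157.49.
At (909, 335): z_contact = −17.9 + 63.0 + 157.49 = 202.6 m.
Depth below ground = 279 − 202.6 = 76 m.

76 m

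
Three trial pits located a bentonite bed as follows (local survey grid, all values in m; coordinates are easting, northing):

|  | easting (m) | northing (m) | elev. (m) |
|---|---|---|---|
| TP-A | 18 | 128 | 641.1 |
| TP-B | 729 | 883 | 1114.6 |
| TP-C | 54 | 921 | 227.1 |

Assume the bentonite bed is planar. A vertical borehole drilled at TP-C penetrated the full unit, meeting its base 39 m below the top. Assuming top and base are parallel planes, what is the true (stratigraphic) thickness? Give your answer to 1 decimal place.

22.6 m

Two edge vectors: TP-A→TP-B = (711, 755, 473.5), TP-A→TP-C = (36, 793, -414).
Normal n = (TP-A→TP-B) × (TP-A→TP-C) = (-688055.5, 311400, 536643).
So ∂z/∂easting = −n_x/n_z = 1.28215 and ∂z/∂northing = −n_y/n_z = −0.58027.
|∇z| = √(a²+b²) = 1.40735, so dip δ = arctan(1.40735) = 54.60°.
True thickness = vertical thickness × cos δ = 39 × cos 54.60° = 22.6 m.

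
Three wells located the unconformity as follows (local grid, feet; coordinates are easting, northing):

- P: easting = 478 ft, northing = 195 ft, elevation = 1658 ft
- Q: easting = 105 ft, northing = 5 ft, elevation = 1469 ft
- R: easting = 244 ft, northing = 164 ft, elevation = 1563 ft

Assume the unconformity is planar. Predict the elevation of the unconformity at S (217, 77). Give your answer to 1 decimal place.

1529.7 ft

Two edge vectors: P→Q = (-373, -190, -189), P→R = (-234, -31, -95).
Normal n = (P→Q) × (P→R) = (12191, 8791, -32897).
So ∂z/∂easting = −n_x/n_z = 0.37058 and ∂z/∂northing = −n_y/n_z = 0.26723.
Intercept c from P: 1658 − 177.14 − 52.11 = 1428.75.
At (217, 77): z = 80.4 + 20.6 + 1428.75 = 1529.7 ft.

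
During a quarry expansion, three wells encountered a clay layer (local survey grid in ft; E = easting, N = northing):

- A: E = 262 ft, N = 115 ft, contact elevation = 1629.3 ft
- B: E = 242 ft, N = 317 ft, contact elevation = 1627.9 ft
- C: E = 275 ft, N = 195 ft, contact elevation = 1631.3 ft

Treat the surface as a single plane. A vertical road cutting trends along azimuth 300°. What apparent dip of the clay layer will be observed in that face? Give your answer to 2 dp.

Let the plane be z = a·E + b·N + c.
B−A: −20a + 202b = −1.4;  C−A: 13a + 80b = 2.
Solving gives a = 0.12210, b = 0.00516.
Unit vector along 300° is (sin 300°, cos 300°) = (-0.8660, 0.5000).
Slope in that direction = a·(-0.8660) + b·(0.5000) = −0.10316.
Apparent dip = arctan|0.10316| = 5.89° (true dip is 7.0°, so apparent ≤ true as expected).

5.89°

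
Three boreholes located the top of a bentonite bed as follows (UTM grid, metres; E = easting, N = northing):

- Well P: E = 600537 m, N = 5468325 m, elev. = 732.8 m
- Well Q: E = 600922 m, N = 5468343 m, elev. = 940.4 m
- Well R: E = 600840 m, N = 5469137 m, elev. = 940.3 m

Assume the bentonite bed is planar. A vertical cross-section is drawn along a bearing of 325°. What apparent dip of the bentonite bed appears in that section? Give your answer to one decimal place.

14.7°

Let the plane be z = a·E + b·N + c.
Well Q−Well P: 385a + 18b = 207.6;  Well R−Well P: 303a + 812b = 207.5.
Solving gives a = 0.53664, b = 0.05529.
Unit vector along 325° is (sin 325°, cos 325°) = (-0.5736, 0.8192).
Slope in that direction = a·(-0.5736) + b·(0.8192) = −0.26251.
Apparent dip = arctan|0.26251| = 14.7° (true dip is 28.3°, so apparent ≤ true as expected).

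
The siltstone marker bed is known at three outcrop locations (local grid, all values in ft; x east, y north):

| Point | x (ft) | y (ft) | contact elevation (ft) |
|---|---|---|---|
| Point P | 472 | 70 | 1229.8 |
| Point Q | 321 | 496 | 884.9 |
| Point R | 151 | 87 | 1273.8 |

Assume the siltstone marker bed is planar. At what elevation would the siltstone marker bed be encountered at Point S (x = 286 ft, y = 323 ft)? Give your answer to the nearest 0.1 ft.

Two edge vectors: Point P→Point Q = (-151, 426, -344.9), Point P→Point R = (-321, 17, 44).
Normal n = (Point P→Point Q) × (Point P→Point R) = (24607.3, 117356.9, 134179).
So ∂z/∂x = −n_x/n_z = −0.18339 and ∂z/∂y = −n_y/n_z = −0.87463.
Intercept c from Point P: 1229.8 + 86.56 + 61.22 = 1377.58.
At (286, 323): z = −52.4 − 282.5 + 1377.58 = 1042.6 ft.

1042.6 ft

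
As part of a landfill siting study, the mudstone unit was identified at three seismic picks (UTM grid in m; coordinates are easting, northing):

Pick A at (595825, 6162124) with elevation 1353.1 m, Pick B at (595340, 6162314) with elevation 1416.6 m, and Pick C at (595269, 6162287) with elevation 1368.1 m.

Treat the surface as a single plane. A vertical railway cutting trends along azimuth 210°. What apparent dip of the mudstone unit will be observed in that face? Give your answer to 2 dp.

46.51°

Two edge vectors: Pick A→Pick B = (-485, 190, 63.5), Pick A→Pick C = (-556, 163, 15).
Normal n = (Pick A→Pick B) × (Pick A→Pick C) = (-7500.5, -28031, 26585).
So ∂z/∂easting = −n_x/n_z = 0.28213 and ∂z/∂northing = −n_y/n_z = 1.05439.
Unit vector along 210° is (sin 210°, cos 210°) = (-0.5000, -0.8660).
Slope in that direction = a·(-0.5000) + b·(-0.8660) = −1.05420.
Apparent dip = arctan|1.05420| = 46.51° (true dip is 47.5°, so apparent ≤ true as expected).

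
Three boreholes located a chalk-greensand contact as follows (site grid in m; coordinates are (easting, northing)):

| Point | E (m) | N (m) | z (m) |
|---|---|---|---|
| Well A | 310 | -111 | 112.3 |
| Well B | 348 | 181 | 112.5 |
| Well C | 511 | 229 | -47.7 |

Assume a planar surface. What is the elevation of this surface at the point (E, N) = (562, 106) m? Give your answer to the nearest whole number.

-116 m

Let the plane be z = a·E + b·N + c.
Well B−Well A: 38a + 292b = 0.2;  Well C−Well A: 201a + 340b = −160.
Solving gives a = −1.02220, b = 0.13371.
Then c = 112.3 − a·310 − b·-111 = 444.02.
At (562, 106): z = −574.5 + 14.2 + 444.02 = -116.3 m.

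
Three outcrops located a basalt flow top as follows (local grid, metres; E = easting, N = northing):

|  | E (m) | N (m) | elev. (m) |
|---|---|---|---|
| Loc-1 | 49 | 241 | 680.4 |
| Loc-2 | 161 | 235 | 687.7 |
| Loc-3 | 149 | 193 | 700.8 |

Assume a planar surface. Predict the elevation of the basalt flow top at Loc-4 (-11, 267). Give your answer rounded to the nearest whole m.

Two edge vectors: Loc-1→Loc-2 = (112, -6, 7.3), Loc-1→Loc-3 = (100, -48, 20.4).
Normal n = (Loc-1→Loc-2) × (Loc-1→Loc-3) = (228, -1554.8, -4776).
So ∂z/∂E = −n_x/n_z = 0.04774 and ∂z/∂N = −n_y/n_z = −0.32554.
Intercept c from Loc-1: 680.4 − 2.34 + 78.46 = 756.52.
At (-11, 267): z = −0.5 − 86.9 + 756.52 = 669.1 m.

669 m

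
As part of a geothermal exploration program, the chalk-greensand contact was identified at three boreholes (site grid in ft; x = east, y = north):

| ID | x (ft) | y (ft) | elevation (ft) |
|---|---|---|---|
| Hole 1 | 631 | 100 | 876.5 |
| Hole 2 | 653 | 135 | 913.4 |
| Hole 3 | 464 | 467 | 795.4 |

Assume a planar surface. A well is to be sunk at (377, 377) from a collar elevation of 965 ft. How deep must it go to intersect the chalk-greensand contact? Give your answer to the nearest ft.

300 ft

Let the plane be z = a·x + b·y + c.
Hole 2−Hole 1: 22a + 35b = 36.9;  Hole 3−Hole 1: −167a + 367b = −81.1.
Solving gives a = 1.17687, b = 0.31454.
Then c = 876.5 − a·631 − b·100 = 102.44.
At (377, 377): z_contact = 443.7 + 118.6 + 102.44 = 664.7 ft.
Depth below ground = 965 − 664.7 = 300 ft.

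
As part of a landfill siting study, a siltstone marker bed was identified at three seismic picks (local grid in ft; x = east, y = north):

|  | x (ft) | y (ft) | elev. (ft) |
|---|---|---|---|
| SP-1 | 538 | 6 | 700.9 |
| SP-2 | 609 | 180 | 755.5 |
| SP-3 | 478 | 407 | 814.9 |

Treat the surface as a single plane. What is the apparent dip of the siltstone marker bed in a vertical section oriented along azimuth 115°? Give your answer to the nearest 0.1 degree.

Two edge vectors: SP-1→SP-2 = (71, 174, 54.6), SP-1→SP-3 = (-60, 401, 114).
Normal n = (SP-1→SP-2) × (SP-1→SP-3) = (-2058.6, -11370, 38911).
So ∂z/∂x = −n_x/n_z = 0.05291 and ∂z/∂y = −n_y/n_z = 0.29221.
Unit vector along 115° is (sin 115°, cos 115°) = (0.9063, -0.4226).
Slope in that direction = a·(0.9063) + b·(-0.4226) = −0.07554.
Apparent dip = arctan|0.07554| = 4.3° (true dip is 16.5°, so apparent ≤ true as expected).

4.3°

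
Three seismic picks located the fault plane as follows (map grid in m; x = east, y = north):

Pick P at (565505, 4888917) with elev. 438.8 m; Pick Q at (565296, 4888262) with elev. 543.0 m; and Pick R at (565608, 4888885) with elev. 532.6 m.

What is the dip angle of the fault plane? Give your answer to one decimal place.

41.5°

Two edge vectors: Pick P→Pick Q = (-209, -655, 104.2), Pick P→Pick R = (103, -32, 93.8).
Normal n = (Pick P→Pick Q) × (Pick P→Pick R) = (-58104.6, 30336.8, 74153).
So ∂z/∂x = −n_x/n_z = 0.78358 and ∂z/∂y = −n_y/n_z = −0.40911.
Gradient magnitude |∇z| = √(a² + b²) = √(0.61399 + 0.16737) = 0.88395.
True dip = arctan(0.88395) = 41.5°, dipping toward WNW (azimuth ≈ 298°).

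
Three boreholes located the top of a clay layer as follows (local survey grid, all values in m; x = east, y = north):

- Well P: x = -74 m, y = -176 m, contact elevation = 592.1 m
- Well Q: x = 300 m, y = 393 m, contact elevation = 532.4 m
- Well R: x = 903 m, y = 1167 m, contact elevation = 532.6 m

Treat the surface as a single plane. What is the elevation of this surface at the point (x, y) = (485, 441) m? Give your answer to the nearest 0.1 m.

Two edge vectors: Well P→Well Q = (374, 569, -59.7), Well P→Well R = (977, 1343, -59.5).
Normal n = (Well P→Well Q) × (Well P→Well R) = (46321.6, -36073.9, -53631).
So ∂z/∂x = −n_x/n_z = 0.863709 and ∂z/∂y = −n_y/n_z = −0.672632.
Intercept c from Well P: 592.1 + 63.91 − 118.38 = 537.63.
At (485, 441): z = 418.9 − 296.6 + 537.63 = 659.9 m.

659.9 m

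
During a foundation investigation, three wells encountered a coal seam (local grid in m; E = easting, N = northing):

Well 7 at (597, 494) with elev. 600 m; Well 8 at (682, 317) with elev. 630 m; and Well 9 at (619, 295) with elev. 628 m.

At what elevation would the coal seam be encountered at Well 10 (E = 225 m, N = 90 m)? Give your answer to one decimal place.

Let the plane be z = a·E + b·N + c.
Well 8−Well 7: 85a − 177b = 30;  Well 9−Well 7: 22a − 199b = 28.
Solving gives a = 0.07787, b = −0.13209.
Then c = 600 − a·597 − b·494 = 618.76.
At (225, 90): z = 17.5 − 11.9 + 618.76 = 624.4 m.

624.4 m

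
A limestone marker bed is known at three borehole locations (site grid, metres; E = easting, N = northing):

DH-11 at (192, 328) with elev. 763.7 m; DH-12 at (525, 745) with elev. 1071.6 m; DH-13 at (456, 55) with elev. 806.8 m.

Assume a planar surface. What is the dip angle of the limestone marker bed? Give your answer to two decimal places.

31.26°

Let the plane be z = a·E + b·N + c.
DH-12−DH-11: 333a + 417b = 307.9;  DH-13−DH-11: 264a − 273b = 43.1.
Solving gives a = 0.50762, b = 0.33301.
Gradient magnitude |∇z| = √(a² + b²) = √(0.25767 + 0.11089) = 0.60710.
True dip = arctan(0.60710) = 31.26°, dipping toward WSW (azimuth ≈ 237°).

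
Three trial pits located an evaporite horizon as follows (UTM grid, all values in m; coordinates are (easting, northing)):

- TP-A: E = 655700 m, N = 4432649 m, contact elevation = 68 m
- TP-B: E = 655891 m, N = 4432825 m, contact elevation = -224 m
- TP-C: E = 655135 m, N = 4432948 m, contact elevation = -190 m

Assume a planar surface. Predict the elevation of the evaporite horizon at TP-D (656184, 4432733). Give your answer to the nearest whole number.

Two edge vectors: TP-A→TP-B = (191, 176, -292), TP-A→TP-C = (-565, 299, -258).
Normal n = (TP-A→TP-B) × (TP-A→TP-C) = (41900, 214258, 156549).
So ∂z/∂E = −n_x/n_z = −0.26764783 and ∂z/∂N = −n_y/n_z = −1.36863219.
Intercept c from TP-A: 68 + 175496.68 + 6066666.09 = 6242230.77.
At (656184, 4432733): z = −175626.2 − 6066781.1 + 6242230.77 = -176.5 m.

-177 m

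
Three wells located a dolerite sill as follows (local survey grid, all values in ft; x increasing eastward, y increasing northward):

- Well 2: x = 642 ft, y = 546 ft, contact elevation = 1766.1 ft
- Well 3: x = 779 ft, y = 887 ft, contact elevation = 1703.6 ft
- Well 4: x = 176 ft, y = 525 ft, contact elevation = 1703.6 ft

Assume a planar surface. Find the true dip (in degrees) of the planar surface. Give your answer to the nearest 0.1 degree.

15.7°

Let the plane be z = a·x + b·y + c.
Well 3−Well 2: 137a + 341b = −62.5;  Well 4−Well 2: −466a − 21b = −62.5.
Solving gives a = 0.14501, b = −0.24154.
Gradient magnitude |∇z| = √(a² + b²) = √(0.02103 + 0.05834) = 0.28172.
True dip = arctan(0.28172) = 15.7°, dipping toward NNW (azimuth ≈ 329°).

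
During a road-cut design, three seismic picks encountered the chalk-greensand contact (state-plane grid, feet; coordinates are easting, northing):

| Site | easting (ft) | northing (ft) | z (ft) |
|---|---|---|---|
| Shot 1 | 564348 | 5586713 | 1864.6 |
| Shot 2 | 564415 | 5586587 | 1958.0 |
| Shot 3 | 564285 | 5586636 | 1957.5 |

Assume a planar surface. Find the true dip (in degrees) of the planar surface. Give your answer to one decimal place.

44.6°

Let the plane be z = a·easting + b·northing + c.
Shot 2−Shot 1: 67a − 126b = 93.4;  Shot 3−Shot 1: −63a − 77b = 92.9.
Solving gives a = −0.34463, b = −0.92452.
Gradient magnitude |∇z| = √(a² + b²) = √(0.11877 + 0.85475) = 0.98667.
True dip = arctan(0.98667) = 44.6°, dipping toward NNE (azimuth ≈ 020°).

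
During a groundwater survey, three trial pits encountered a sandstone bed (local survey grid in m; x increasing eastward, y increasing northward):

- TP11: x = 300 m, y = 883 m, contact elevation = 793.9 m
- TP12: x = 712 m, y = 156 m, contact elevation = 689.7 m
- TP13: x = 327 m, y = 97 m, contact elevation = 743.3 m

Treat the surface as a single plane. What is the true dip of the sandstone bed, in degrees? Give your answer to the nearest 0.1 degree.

Let the plane be z = a·x + b·y + c.
TP12−TP11: 412a − 727b = −104.2;  TP13−TP11: 27a − 786b = −50.6.
Solving gives a = −0.14831, b = 0.05928.
Gradient magnitude |∇z| = √(a² + b²) = √(0.02199 + 0.00351) = 0.15972.
True dip = arctan(0.15972) = 9.1°, dipping toward ESE (azimuth ≈ 112°).

9.1°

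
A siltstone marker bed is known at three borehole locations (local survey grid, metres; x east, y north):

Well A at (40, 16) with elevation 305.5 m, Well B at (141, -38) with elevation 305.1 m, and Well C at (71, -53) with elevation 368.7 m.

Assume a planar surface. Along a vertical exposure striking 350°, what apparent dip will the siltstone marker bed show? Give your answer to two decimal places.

Let the plane be z = a·x + b·y + c.
Well B−Well A: 101a − 54b = −0.4;  Well C−Well A: 31a − 69b = 63.2.
Solving gives a = −0.64975, b = −1.20786.
Unit vector along 350° is (sin 350°, cos 350°) = (-0.1736, 0.9848).
Slope in that direction = a·(-0.1736) + b·(0.9848) = −1.07668.
Apparent dip = arctan|1.07668| = 47.11° (true dip is 53.9°, so apparent ≤ true as expected).

47.11°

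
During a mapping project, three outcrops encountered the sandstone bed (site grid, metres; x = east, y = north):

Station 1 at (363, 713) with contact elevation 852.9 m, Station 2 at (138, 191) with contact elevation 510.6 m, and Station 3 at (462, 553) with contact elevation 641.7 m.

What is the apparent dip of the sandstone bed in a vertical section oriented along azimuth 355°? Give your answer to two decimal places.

44.42°

Two edge vectors: Station 1→Station 2 = (-225, -522, -342.3), Station 1→Station 3 = (99, -160, -211.2).
Normal n = (Station 1→Station 2) × (Station 1→Station 3) = (55478.4, -81407.7, 87678).
So ∂z/∂x = −n_x/n_z = −0.63275 and ∂z/∂y = −n_y/n_z = 0.92848.
Unit vector along 355° is (sin 355°, cos 355°) = (-0.0872, 0.9962).
Slope in that direction = a·(-0.0872) + b·(0.9962) = 0.98010.
Apparent dip = arctan|0.98010| = 44.42° (true dip is 48.3°, so apparent ≤ true as expected).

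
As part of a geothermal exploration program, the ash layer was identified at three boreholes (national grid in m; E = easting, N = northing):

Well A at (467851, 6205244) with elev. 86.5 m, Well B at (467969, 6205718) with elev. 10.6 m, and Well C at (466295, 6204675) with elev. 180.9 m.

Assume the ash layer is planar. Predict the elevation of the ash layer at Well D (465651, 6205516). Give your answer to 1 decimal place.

Two edge vectors: Well A→Well B = (118, 474, -75.9), Well A→Well C = (-1556, -569, 94.4).
Normal n = (Well A→Well B) × (Well A→Well C) = (1558.5, 106961.2, 670402).
So ∂z/∂E = −n_x/n_z = −0.002324725 and ∂z/∂N = −n_y/n_z = −0.159547853.
Intercept c from Well A: 86.5 + 1087.62 + 990033.36 = 991207.48.
At (465651, 6205516): z = −1082.5 − 990076.8 + 991207.48 = 48.2 m.

48.2 m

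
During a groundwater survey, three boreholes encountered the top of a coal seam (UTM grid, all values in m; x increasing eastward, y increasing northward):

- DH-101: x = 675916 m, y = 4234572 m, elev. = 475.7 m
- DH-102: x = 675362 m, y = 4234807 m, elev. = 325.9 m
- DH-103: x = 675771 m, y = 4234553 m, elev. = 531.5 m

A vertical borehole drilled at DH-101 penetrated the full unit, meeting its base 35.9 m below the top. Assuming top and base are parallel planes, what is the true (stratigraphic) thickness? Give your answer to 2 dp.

Let the plane be z = a·x + b·y + c.
DH-102−DH-101: −554a + 235b = −149.8;  DH-103−DH-101: −145a − 19b = 55.8.
Solving gives a = −0.23019, b = −1.18011.
|∇z| = √(a²+b²) = 1.20235, so dip δ = arctan(1.20235) = 50.25°.
True thickness = vertical thickness × cos δ = 35.9 × cos 50.25° = 22.96 m.

22.96 m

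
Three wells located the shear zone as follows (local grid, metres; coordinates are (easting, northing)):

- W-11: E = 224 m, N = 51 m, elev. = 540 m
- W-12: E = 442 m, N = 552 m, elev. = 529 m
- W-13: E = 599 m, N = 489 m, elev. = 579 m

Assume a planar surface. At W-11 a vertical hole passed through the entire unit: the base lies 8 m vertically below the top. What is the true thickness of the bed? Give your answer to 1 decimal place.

7.7 m

Let the plane be z = a·E + b·N + c.
W-12−W-11: 218a + 501b = −11;  W-13−W-11: 375a + 438b = 39.
Solving gives a = 0.26363, b = −0.13667.
|∇z| = √(a²+b²) = 0.29695, so dip δ = arctan(0.29695) = 16.54°.
True thickness = vertical thickness × cos δ = 8 × cos 16.54° = 7.7 m.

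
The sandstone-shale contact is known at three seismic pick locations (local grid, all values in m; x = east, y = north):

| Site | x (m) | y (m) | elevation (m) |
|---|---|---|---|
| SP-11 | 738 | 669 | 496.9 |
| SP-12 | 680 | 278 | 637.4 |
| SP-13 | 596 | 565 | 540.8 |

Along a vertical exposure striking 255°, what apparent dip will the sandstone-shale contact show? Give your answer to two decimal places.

8.02°

Two edge vectors: SP-11→SP-12 = (-58, -391, 140.5), SP-11→SP-13 = (-142, -104, 43.9).
Normal n = (SP-11→SP-12) × (SP-11→SP-13) = (-2552.9, -17404.8, -49490).
So ∂z/∂x = −n_x/n_z = −0.05158 and ∂z/∂y = −n_y/n_z = −0.35168.
Unit vector along 255° is (sin 255°, cos 255°) = (-0.9659, -0.2588).
Slope in that direction = a·(-0.9659) + b·(-0.2588) = 0.14085.
Apparent dip = arctan|0.14085| = 8.02° (true dip is 19.6°, so apparent ≤ true as expected).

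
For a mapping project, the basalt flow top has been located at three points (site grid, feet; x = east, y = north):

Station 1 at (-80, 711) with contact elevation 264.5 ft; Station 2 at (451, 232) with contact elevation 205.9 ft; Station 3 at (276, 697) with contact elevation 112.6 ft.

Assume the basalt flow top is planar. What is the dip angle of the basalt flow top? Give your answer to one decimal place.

29.8°

Let the plane be z = a·x + b·y + c.
Station 2−Station 1: 531a − 479b = −58.6;  Station 3−Station 1: 356a − 14b = −151.9.
Solving gives a = −0.44110, b = −0.36665.
Gradient magnitude |∇z| = √(a² + b²) = √(0.19457 + 0.13443) = 0.57359.
True dip = arctan(0.57359) = 29.8°, dipping toward NE (azimuth ≈ 050°).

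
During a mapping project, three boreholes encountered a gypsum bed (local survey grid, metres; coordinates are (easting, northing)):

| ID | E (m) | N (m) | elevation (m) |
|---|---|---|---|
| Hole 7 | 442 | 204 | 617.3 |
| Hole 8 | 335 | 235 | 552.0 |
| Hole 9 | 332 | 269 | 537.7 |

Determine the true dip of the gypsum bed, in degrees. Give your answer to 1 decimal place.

Two edge vectors: Hole 7→Hole 8 = (-107, 31, -65.3), Hole 7→Hole 9 = (-110, 65, -79.6).
Normal n = (Hole 7→Hole 8) × (Hole 7→Hole 9) = (1776.9, -1334.2, -3545).
So ∂z/∂E = −n_x/n_z = 0.50124 and ∂z/∂N = −n_y/n_z = −0.37636.
Gradient magnitude |∇z| = √(a² + b²) = √(0.25124 + 0.14165) = 0.62681.
True dip = arctan(0.62681) = 32.1°, dipping toward NW (azimuth ≈ 307°).

32.1°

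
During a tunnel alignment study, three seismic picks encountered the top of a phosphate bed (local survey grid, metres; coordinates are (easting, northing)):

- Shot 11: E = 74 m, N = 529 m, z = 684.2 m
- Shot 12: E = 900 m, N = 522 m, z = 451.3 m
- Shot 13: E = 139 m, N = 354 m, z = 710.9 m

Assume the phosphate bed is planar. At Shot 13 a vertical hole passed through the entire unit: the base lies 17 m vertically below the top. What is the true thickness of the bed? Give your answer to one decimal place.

Let the plane be z = a·E + b·N + c.
Shot 12−Shot 11: 826a − 7b = −232.9;  Shot 13−Shot 11: 65a − 175b = 26.7.
Solving gives a = −0.28415, b = −0.25811.
|∇z| = √(a²+b²) = 0.38388, so dip δ = arctan(0.38388) = 21.00°.
True thickness = vertical thickness × cos δ = 17 × cos 21.00° = 15.9 m.

15.9 m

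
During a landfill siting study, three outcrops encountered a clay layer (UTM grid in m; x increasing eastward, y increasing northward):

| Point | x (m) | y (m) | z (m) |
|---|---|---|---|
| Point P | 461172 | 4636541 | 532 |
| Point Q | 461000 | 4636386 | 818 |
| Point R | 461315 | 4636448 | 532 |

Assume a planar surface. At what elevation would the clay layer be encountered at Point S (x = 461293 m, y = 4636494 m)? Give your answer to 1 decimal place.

498.0 m

Let the plane be z = a·x + b·y + c.
Point Q−Point P: −172a − 155b = 286;  Point R−Point P: 143a − 93b = 0.
Solving gives a = −0.696994314, b = −1.071722439.
Then c = 532 − a·461172 − b·4636541 = 5291051.29.
At (461293, 4636494): z = −321518.6 − 4969034.7 + 5291051.29 = 498.0 m.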